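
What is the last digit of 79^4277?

9

Powers of 9 mod 10 repeat with period 2: 9, 1.
4277 mod 2 = 1, so the last digit matches 9^1 = 9.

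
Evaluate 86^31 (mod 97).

65

By repeated squaring mod 97: 86^1≡86, 86^2≡24, 86^4≡91, 86^8≡36, 86^16≡35.
Since 31 = 1 + 2 + 4 + 8 + 16 in binary, 86^31 ≡ 86·24·91·36·35 ≡ 65 (mod 97).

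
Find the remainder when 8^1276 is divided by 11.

By repeated squaring mod 11: 8^1≡8, 8^2≡9, 8^4≡4, 8^8≡5, 8^16≡3, 8^32≡9, 8^64≡4, 8^128≡5, 8^256≡3, 8^512≡9, 8^1024≡4.
Since 1276 = 4 + 8 + 16 + 32 + 64 + 128 + 1024 in binary, 8^1276 ≡ 4·5·3·9·4·5·4 ≡ 3 (mod 11).

3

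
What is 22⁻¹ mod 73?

22·10 = 220 = 3·73 + 1, so 22⁻¹ ≡ 10 (mod 73).

10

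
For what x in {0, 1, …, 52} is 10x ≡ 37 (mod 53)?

9

The inverse of 10 mod 53 is 16 (since 10·16 = 160 ≡ 1).
So x ≡ 16·37 = 592 ≡ 9 (mod 53).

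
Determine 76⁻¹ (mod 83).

83 = 1·76 + 7
76 = 10·7 + 6
7 = 1·6 + 1
6 = 6·1 + 0
Back-substituting gives 76·71 ≡ 1 (mod 83).

71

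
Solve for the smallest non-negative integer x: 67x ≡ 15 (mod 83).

25

The inverse of 67 mod 83 is 57 (since 67·57 = 3819 ≡ 1).
So x ≡ 57·15 = 855 ≡ 25 (mod 83).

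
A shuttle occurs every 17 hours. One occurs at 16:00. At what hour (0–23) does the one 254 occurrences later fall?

254·17 = 4318.
4318 − 179·24 = 22, so 4318 ≡ 22 (mod 24).
(16 + 22) mod 24 = 14.

14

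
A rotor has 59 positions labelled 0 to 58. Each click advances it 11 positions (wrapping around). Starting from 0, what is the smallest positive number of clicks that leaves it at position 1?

43

59 = 5·11 + 4
11 = 2·4 + 3
4 = 1·3 + 1
3 = 3·1 + 0
Back-substituting gives 11·43 ≡ 1 (mod 59).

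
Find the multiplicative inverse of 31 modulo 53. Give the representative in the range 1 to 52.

53 = 1·31 + 22
31 = 1·22 + 9
22 = 2·9 + 4
9 = 2·4 + 1
4 = 4·1 + 0
Back-substituting gives 31·12 ≡ 1 (mod 53).

12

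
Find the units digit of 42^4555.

Powers of 2 mod 10 repeat with period 4: 2, 4, 8, 6.
4555 mod 4 = 3, so the last digit matches 2^3 = 8.

8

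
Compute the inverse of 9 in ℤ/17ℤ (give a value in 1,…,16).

17 = 1·9 + 8
9 = 1·8 + 1
8 = 8·1 + 0
Back-substituting gives 9·2 ≡ 1 (mod 17).

2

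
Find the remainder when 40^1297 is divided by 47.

29

Successive squares of 40 mod 47: 40^1≡40, 40^2≡2, 40^4≡4, 40^8≡16, 40^16≡21, 40^32≡18, 40^64≡42, 40^128≡25, 40^256≡14, 40^512≡8, 40^1024≡17.
Since 1297 = 1 + 16 + 256 + 1024 in binary, 40^1297 ≡ 40·21·14·17 ≡ 29 (mod 47).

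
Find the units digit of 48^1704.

6

Powers of 8 mod 10 repeat with period 4: 8, 4, 2, 6.
1704 leaves remainder 0 on division by 4, so 48^1704 ends in 6.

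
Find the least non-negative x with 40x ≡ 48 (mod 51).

42

40⁻¹ ≡ 37 (mod 51) because 40·37 = 1480 = 29·51 + 1.
So x ≡ 37·48 = 1776 ≡ 42 (mod 51).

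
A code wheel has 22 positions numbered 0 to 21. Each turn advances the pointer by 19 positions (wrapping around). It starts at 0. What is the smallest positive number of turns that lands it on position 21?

The inverse of 19 mod 22 is 7 (since 19·7 = 133 ≡ 1).
Multiplying both sides by 7: x ≡ 7·21 = 147 ≡ 15 (mod 22).

15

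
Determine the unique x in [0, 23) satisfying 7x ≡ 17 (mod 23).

7⁻¹ ≡ 10 (mod 23) because 7·10 = 70 = 3·23 + 1.
Multiplying both sides by 10: x ≡ 10·17 = 170 ≡ 9 (mod 23).

9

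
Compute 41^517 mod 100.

81

Successive squares of 41 mod 100: 41^1≡41, 41^2≡81, 41^4≡61, 41^8≡21, 41^16≡41, 41^32≡81, 41^64≡61, 41^128≡21, 41^256≡41, 41^512≡81.
Since 517 = 1 + 4 + 512 in binary, 41^517 ≡ 41·61·81 ≡ 81 (mod 100).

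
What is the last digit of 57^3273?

7

The units digit of 57^n cycles with period 4: 7, 9, 3, 1, …
3273 mod 4 = 1, so the last digit matches 7^1 = 7.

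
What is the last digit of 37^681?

Last digits of 7^n: 7, 9, 3, 1 (period 4).
681 mod 4 = 1, so the last digit matches 7^1 = 7.

7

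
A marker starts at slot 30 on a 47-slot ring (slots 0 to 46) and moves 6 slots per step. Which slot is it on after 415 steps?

415·6 = 2490.
2490 − 52·47 = 46, so 2490 ≡ 46 (mod 47).
(30 + 46) mod 47 = 29.

29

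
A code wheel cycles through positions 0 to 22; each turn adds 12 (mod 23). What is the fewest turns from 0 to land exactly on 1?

23 = 1·12 + 11
12 = 1·11 + 1
11 = 11·1 + 0
Back-substituting gives 12·2 ≡ 1 (mod 23).

2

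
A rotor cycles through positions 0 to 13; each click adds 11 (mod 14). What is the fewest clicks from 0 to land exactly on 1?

14 = 1·11 + 3
11 = 3·3 + 2
3 = 1·2 + 1
2 = 2·1 + 0
Back-substituting gives 11·9 ≡ 1 (mod 14).

9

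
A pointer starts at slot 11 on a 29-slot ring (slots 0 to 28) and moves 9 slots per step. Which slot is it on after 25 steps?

4

25·9 = 225.
225 − 7·29 = 22, so 225 ≡ 22 (mod 29).
(11 + 22) mod 29 = 4.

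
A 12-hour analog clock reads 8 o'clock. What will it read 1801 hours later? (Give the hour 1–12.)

1801 − 150·12 = 1, so 1801 ≡ 1 (mod 12).
8 + 1 → 9 on a 12-hour dial.

9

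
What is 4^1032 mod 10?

6

Last digits of 4^n: 4, 6 (period 2).
1032 mod 2 = 0, so the last digit matches 4^2 = 6.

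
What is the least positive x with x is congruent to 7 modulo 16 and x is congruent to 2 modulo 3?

23

x ≡ 2 (mod 3) gives x ∈ {2, 5, 8, 11, 14, 17, 20, 23}.
The first of these with x mod 16 = 7 is 23.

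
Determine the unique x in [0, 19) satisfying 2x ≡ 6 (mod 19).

2⁻¹ ≡ 10 (mod 19) because 2·10 = 20 = 1·19 + 1.
Multiplying both sides by 10: x ≡ 10·6 = 60 ≡ 3 (mod 19).
Check: 2·3 = 6 = 0·19 + 6.

3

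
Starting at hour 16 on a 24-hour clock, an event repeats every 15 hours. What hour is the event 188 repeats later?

4

188·15 = 2820.
2820 − 117·24 = 12, so 2820 ≡ 12 (mod 24).
(16 + 12) mod 24 = 4.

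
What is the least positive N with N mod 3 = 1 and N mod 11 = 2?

13

x ≡ 1 (mod 3) gives x ∈ {1, 4, 7, 10, 13}.
The first of these with x mod 11 = 2 is 13.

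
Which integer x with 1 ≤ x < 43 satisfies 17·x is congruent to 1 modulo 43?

38

43 = 2·17 + 9
17 = 1·9 + 8
9 = 1·8 + 1
8 = 8·1 + 0
Back-substituting gives 17·38 ≡ 1 (mod 43).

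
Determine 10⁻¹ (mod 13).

10·4 = 40 = 3·13 + 1, so 10⁻¹ ≡ 4 (mod 13).

4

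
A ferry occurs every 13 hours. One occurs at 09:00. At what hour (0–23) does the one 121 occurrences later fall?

22

121·13 = 1573.
1573 − 65·24 = 13, so 1573 ≡ 13 (mod 24).
(9 + 13) mod 24 = 22.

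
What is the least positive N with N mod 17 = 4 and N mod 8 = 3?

123

x ≡ 3 (mod 8) gives x ∈ {3, 11, 19, 27, 35, 43, 51, 59, …}.
The first of these with x mod 17 = 4 is 123.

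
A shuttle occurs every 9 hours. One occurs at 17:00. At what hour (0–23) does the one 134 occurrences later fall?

23

134·9 = 1206.
1206 = 50·24 + 6, so 1206 mod 24 = 6.
(17 + 6) mod 24 = 23.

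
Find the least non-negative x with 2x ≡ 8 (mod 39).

The inverse of 2 mod 39 is 20 (since 2·20 = 40 ≡ 1).
So x ≡ 20·8 = 160 ≡ 4 (mod 39).

4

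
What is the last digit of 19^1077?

9

The units digit of 19^n cycles with period 2: 9, 1, …
1077 mod 2 = 1, so the last digit matches 9^1 = 9.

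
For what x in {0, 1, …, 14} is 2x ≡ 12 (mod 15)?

6

2⁻¹ ≡ 8 (mod 15) because 2·8 = 16 = 1·15 + 1.
So x ≡ 8·12 = 96 ≡ 6 (mod 15).
Check: 2·6 = 12 = 0·15 + 12.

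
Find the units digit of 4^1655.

Powers of 4 mod 10 repeat with period 2: 4, 6.
1655 mod 2 = 1, so the last digit matches 4^1 = 4.

4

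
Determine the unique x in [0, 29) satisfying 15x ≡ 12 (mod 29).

24

The inverse of 15 mod 29 is 2 (since 15·2 = 30 ≡ 1).
Multiplying both sides by 2: x ≡ 2·12 = 24 ≡ 24 (mod 29).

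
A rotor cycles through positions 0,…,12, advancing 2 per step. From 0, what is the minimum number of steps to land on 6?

The inverse of 2 mod 13 is 7 (since 2·7 = 14 ≡ 1).
So x ≡ 7·6 = 42 ≡ 3 (mod 13).
Check: 2·3 = 6 = 0·13 + 6.

3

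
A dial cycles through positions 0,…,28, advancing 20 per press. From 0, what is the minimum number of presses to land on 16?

20⁻¹ ≡ 16 (mod 29) because 20·16 = 320 = 11·29 + 1.
So x ≡ 16·16 = 256 ≡ 24 (mod 29).
Check: 20·24 = 480 = 16·29 + 16.

24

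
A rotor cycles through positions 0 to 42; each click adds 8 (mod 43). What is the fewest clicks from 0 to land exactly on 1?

8·27 = 216 = 5·43 + 1, so 8⁻¹ ≡ 27 (mod 43).

27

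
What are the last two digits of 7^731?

Square-and-reduce mod 100: 7^1≡7, 7^2≡49, 7^4≡1, 7^8≡1, 7^16≡1, 7^32≡1, 7^64≡1, 7^128≡1, 7^256≡1, 7^512≡1.
Since 731 = 1 + 2 + 8 + 16 + 64 + 128 + 512 in binary, 7^731 ≡ 7·49·1·1·1·1·1 ≡ 43 (mod 100).

43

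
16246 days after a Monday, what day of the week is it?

16246 mod 7 = 6 (since 2320·7 = 16240).
Monday + 6 days → Sunday.

Sunday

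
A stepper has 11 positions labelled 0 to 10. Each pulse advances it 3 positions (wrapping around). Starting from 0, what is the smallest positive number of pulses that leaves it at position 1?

4

11 = 3·3 + 2
3 = 1·2 + 1
2 = 2·1 + 0
Back-substituting gives 3·4 ≡ 1 (mod 11).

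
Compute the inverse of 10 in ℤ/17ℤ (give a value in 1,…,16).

10·12 = 120 = 7·17 + 1, so 10⁻¹ ≡ 12 (mod 17).

12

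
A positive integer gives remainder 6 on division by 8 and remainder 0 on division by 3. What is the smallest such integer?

x ≡ 0 (mod 3) gives x ∈ {0, 3, 6}.
The first of these with x mod 8 = 6 is 6.

6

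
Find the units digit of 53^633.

Powers of 3 mod 10 repeat with period 4: 3, 9, 7, 1.
633 mod 4 = 1, so the last digit matches 3^1 = 3.

3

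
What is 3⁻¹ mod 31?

31 = 10·3 + 1
3 = 3·1 + 0
Back-substituting gives 3·21 ≡ 1 (mod 31).

21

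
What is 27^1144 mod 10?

1

Last digits of 7^n: 7, 9, 3, 1 (period 4).
1144 mod 4 = 0, so the last digit matches 7^4 = 1.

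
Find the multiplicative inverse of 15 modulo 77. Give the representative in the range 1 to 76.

77 = 5·15 + 2
15 = 7·2 + 1
2 = 2·1 + 0
Back-substituting gives 15·36 ≡ 1 (mod 77).

36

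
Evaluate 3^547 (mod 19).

2

By repeated squaring mod 19: 3^1≡3, 3^2≡9, 3^4≡5, 3^8≡6, 3^16≡17, 3^32≡4, 3^64≡16, 3^128≡9, 3^256≡5, 3^512≡6.
547 = 1 + 2 + 32 + 512, so 3^547 ≡ 3·9·4·6 ≡ 2 (mod 19).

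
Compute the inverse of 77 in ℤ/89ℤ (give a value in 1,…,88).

37

77·37 = 2849 = 32·89 + 1, so 77⁻¹ ≡ 37 (mod 89).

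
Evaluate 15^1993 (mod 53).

10

Square-and-reduce mod 53: 15^1≡15, 15^2≡13, 15^4≡10, 15^8≡47, 15^16≡36, 15^32≡24, 15^64≡46, 15^128≡49, 15^256≡16, 15^512≡44, 15^1024≡28.
Since 1993 = 1 + 8 + 64 + 128 + 256 + 512 + 1024 in binary, 15^1993 ≡ 15·47·46·49·16·44·28 ≡ 10 (mod 53).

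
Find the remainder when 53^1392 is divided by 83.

Square-and-reduce mod 83: 53^1≡53, 53^2≡70, 53^4≡3, 53^8≡9, 53^16≡81, 53^32≡4, 53^64≡16, 53^128≡7, 53^256≡49, 53^512≡77, 53^1024≡36.
1392 = 16 + 32 + 64 + 256 + 1024, so 53^1392 ≡ 81·4·16·49·36 ≡ 51 (mod 83).

51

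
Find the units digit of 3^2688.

Last digits of 3^n: 3, 9, 7, 1 (period 4).
2688 leaves remainder 0 on division by 4, so 3^2688 ends in 1.

1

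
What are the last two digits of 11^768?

81

Square-and-reduce mod 100: 11^1≡11, 11^2≡21, 11^4≡41, 11^8≡81, 11^16≡61, 11^32≡21, 11^64≡41, 11^128≡81, 11^256≡61, 11^512≡21.
768 = 256 + 512, so 11^768 ≡ 61·21 ≡ 81 (mod 100).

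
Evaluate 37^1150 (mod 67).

37

Square-and-reduce mod 67: 37^1≡37, 37^2≡29, 37^4≡37, 37^8≡29, 37^16≡37, 37^32≡29, 37^64≡37, 37^128≡29, 37^256≡37, 37^512≡29, 37^1024≡37.
Since 1150 = 2 + 4 + 8 + 16 + 32 + 64 + 1024 in binary, 37^1150 ≡ 29·37·29·37·29·37·37 ≡ 37 (mod 67).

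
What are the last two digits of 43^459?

Successive squares of 43 mod 100: 43^1≡43, 43^2≡49, 43^4≡1, 43^8≡1, 43^16≡1, 43^32≡1, 43^64≡1, 43^128≡1, 43^256≡1.
459 = 1 + 2 + 8 + 64 + 128 + 256, so 43^459 ≡ 43·49·1·1·1·1 ≡ 7 (mod 100).

07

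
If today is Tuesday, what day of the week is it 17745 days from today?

Tuesday

Dividing 17745 by 7 gives quotient 2535 and remainder 0.
Tuesday + 0 days → Tuesday.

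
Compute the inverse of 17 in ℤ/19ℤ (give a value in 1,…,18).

19 = 1·17 + 2
17 = 8·2 + 1
2 = 2·1 + 0
Back-substituting gives 17·9 ≡ 1 (mod 19).

9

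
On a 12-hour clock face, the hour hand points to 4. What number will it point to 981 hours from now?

1

Dividing 981 by 12 gives quotient 81 and remainder 9.
4 + 9 → 1 on a 12-hour dial.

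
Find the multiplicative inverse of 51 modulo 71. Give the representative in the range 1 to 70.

71 = 1·51 + 20
51 = 2·20 + 11
20 = 1·11 + 9
11 = 1·9 + 2
9 = 4·2 + 1
2 = 2·1 + 0
Back-substituting gives 51·39 ≡ 1 (mod 71).

39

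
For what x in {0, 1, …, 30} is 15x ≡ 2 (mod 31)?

27

15⁻¹ ≡ 29 (mod 31) because 15·29 = 435 = 14·31 + 1.
Multiplying both sides by 29: x ≡ 29·2 = 58 ≡ 27 (mod 31).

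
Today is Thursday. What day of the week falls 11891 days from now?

Tuesday

11891 = 1698·7 + 5, so 11891 mod 7 = 5.
Thursday + 5 days → Tuesday.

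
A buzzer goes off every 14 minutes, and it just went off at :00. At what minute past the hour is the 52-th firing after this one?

52·14 = 728.
728 = 12·60 + 8, so 728 mod 60 = 8.
(0 + 8) mod 60 = 8.

8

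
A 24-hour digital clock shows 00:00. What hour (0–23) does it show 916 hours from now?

916 = 38·24 + 4, so 916 mod 24 = 4.
(0 + 4) mod 24 = 4.

4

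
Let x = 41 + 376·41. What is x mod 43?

376·41 = 15416.
15416 mod 43 = 22 (since 358·43 = 15394).
(41 + 22) mod 43 = 20.

20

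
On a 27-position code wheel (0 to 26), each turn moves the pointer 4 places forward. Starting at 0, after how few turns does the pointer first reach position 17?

The inverse of 4 mod 27 is 7 (since 4·7 = 28 ≡ 1).
Multiplying both sides by 7: x ≡ 7·17 = 119 ≡ 11 (mod 27).

11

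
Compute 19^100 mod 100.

Square-and-reduce mod 100: 19^1≡19, 19^2≡61, 19^4≡21, 19^8≡41, 19^16≡81, 19^32≡61, 19^64≡21.
100 = 4 + 32 + 64, so 19^100 ≡ 21·61·21 ≡ 1 (mod 100).

1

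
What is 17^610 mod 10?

Last digits of 7^n: 7, 9, 3, 1 (period 4).
610 leaves remainder 2 on division by 4, so 17^610 ends in 9.

9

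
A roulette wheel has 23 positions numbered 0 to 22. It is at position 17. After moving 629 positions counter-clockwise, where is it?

629 = 27·23 + 8, so 629 mod 23 = 8.
(17 − 8) mod 23 = 9.

9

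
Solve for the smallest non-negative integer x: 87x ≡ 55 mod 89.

17

87⁻¹ ≡ 44 (mod 89) because 87·44 = 3828 = 43·89 + 1.
Multiplying both sides by 44: x ≡ 44·55 = 2420 ≡ 17 (mod 89).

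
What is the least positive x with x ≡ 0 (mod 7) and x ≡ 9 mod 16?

x ≡ 0 (mod 7) gives x ∈ {0, 7, 14, 21, 28, 35, 42, 49, …}.
The first of these with x mod 16 = 9 is 105.

105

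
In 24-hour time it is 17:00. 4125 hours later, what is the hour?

4125 = 171·24 + 21, so 4125 mod 24 = 21.
(17 + 21) mod 24 = 14.

14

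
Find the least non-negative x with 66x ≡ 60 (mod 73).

54

66⁻¹ ≡ 52 (mod 73) because 66·52 = 3432 = 47·73 + 1.
So x ≡ 52·60 = 3120 ≡ 54 (mod 73).
Check: 66·54 = 3564 = 48·73 + 60.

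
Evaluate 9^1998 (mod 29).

By repeated squaring mod 29: 9^1≡9, 9^2≡23, 9^4≡7, 9^8≡20, 9^16≡23, 9^32≡7, 9^64≡20, 9^128≡23, 9^256≡7, 9^512≡20, 9^1024≡23.
1998 = 2 + 4 + 8 + 64 + 128 + 256 + 512 + 1024, so 9^1998 ≡ 23·7·20·20·23·7·20·23 ≡ 25 (mod 29).

25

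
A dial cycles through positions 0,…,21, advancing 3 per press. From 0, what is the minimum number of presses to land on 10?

18

The inverse of 3 mod 22 is 15 (since 3·15 = 45 ≡ 1).
So x ≡ 15·10 = 150 ≡ 18 (mod 22).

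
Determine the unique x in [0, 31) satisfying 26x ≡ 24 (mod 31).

20

The inverse of 26 mod 31 is 6 (since 26·6 = 156 ≡ 1).
So x ≡ 6·24 = 144 ≡ 20 (mod 31).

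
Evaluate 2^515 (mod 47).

42

By repeated squaring mod 47: 2^1≡2, 2^2≡4, 2^4≡16, 2^8≡21, 2^16≡18, 2^32≡42, 2^64≡25, 2^128≡14, 2^256≡8, 2^512≡17.
Since 515 = 1 + 2 + 512 in binary, 2^515 ≡ 2·4·17 ≡ 42 (mod 47).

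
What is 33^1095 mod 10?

Powers of 3 mod 10 repeat with period 4: 3, 9, 7, 1.
1095 mod 4 = 3, so the last digit matches 3^3 = 7.

7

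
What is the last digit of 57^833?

7

Powers of 7 mod 10 repeat with period 4: 7, 9, 3, 1.
833 mod 4 = 1, so the last digit matches 7^1 = 7.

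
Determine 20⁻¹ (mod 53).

20·8 = 160 = 3·53 + 1, so 20⁻¹ ≡ 8 (mod 53).

8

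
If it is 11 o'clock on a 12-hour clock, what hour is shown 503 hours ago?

503 = 41·12 + 11, so 503 mod 12 = 11.
11 − 11 → 12 on a 12-hour dial.

12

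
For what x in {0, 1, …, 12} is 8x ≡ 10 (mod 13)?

8⁻¹ ≡ 5 (mod 13) because 8·5 = 40 = 3·13 + 1.
Multiplying both sides by 5: x ≡ 5·10 = 50 ≡ 11 (mod 13).

11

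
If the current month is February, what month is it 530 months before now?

December

530 − 44·12 = 2, so 530 ≡ 2 (mod 12).
February − 2 months → December.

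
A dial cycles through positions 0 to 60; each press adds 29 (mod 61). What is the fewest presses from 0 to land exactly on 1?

61 = 2·29 + 3
29 = 9·3 + 2
3 = 1·2 + 1
2 = 2·1 + 0
Back-substituting gives 29·40 ≡ 1 (mod 61).

40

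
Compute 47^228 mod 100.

61

Successive squares of 47 mod 100: 47^1≡47, 47^2≡9, 47^4≡81, 47^8≡61, 47^16≡21, 47^32≡41, 47^64≡81, 47^128≡61.
228 = 4 + 32 + 64 + 128, so 47^228 ≡ 81·41·81·61 ≡ 61 (mod 100).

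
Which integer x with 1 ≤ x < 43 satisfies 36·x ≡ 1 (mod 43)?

36·6 = 216 = 5·43 + 1, so 36⁻¹ ≡ 6 (mod 43).

6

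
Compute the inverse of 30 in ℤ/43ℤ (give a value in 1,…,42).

30·33 = 990 = 23·43 + 1, so 30⁻¹ ≡ 33 (mod 43).

33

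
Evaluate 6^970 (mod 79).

Square-and-reduce mod 79: 6^1≡6, 6^2≡36, 6^4≡32, 6^8≡76, 6^16≡9, 6^32≡2, 6^64≡4, 6^128≡16, 6^256≡19, 6^512≡45.
970 = 2 + 8 + 64 + 128 + 256 + 512, so 6^970 ≡ 36·76·4·16·19·45 ≡ 72 (mod 79).

72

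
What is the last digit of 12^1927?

Powers of 2 mod 10 repeat with period 4: 2, 4, 8, 6.
1927 mod 4 = 3, so the last digit matches 2^3 = 8.

8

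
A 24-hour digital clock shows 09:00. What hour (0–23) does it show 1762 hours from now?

19

1762 − 73·24 = 10, so 1762 ≡ 10 (mod 24).
(9 + 10) mod 24 = 19.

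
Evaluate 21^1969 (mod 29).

14

Square-and-reduce mod 29: 21^1≡21, 21^2≡6, 21^4≡7, 21^8≡20, 21^16≡23, 21^32≡7, 21^64≡20, 21^128≡23, 21^256≡7, 21^512≡20, 21^1024≡23.
1969 = 1 + 16 + 32 + 128 + 256 + 512 + 1024, so 21^1969 ≡ 21·23·7·23·7·20·23 ≡ 14 (mod 29).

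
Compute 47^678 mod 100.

89

By repeated squaring mod 100: 47^1≡47, 47^2≡9, 47^4≡81, 47^8≡61, 47^16≡21, 47^32≡41, 47^64≡81, 47^128≡61, 47^256≡21, 47^512≡41.
678 = 2 + 4 + 32 + 128 + 512, so 47^678 ≡ 9·81·41·61·41 ≡ 89 (mod 100).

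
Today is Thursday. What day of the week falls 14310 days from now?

14310 mod 7 = 2 (since 2044·7 = 14308).
Thursday + 2 days → Saturday.

Saturday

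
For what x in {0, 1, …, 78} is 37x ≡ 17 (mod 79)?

The inverse of 37 mod 79 is 47 (since 37·47 = 1739 ≡ 1).
So x ≡ 47·17 = 799 ≡ 9 (mod 79).

9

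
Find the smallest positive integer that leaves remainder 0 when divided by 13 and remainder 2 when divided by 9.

65

Since 9·3 ≡ 1 (mod 13), take x = 2 + 9·((0−2)·3 mod 13) = 2 + 9·7 = 65.
Check: 65 mod 13 = 0, 65 mod 9 = 2.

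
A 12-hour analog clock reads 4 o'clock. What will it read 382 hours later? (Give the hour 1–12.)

2

Dividing 382 by 12 gives quotient 31 and remainder 10.
4 + 10 → 2 on a 12-hour dial.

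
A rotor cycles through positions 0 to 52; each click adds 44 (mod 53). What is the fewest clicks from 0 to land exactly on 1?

47

53 = 1·44 + 9
44 = 4·9 + 8
9 = 1·8 + 1
8 = 8·1 + 0
Back-substituting gives 44·47 ≡ 1 (mod 53).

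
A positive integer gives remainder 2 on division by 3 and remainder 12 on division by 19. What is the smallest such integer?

50

Since 19·1 ≡ 1 (mod 3), take x = 12 + 19·((2−12)·1 mod 3) = 12 + 19·2 = 50.
Check: 50 mod 3 = 2, 50 mod 19 = 12.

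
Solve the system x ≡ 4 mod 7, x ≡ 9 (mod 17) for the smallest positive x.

60

x ≡ 4 (mod 7) gives x ∈ {4, 11, 18, 25, 32, 39, 46, 53, …}.
The first of these with x mod 17 = 9 is 60.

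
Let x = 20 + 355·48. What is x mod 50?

10

355·48 = 17040.
Dividing 17040 by 50 gives quotient 340 and remainder 40.
(20 + 40) mod 50 = 10.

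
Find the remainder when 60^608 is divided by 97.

Square-and-reduce mod 97: 60^1≡60, 60^2≡11, 60^4≡24, 60^8≡91, 60^16≡36, 60^32≡35, 60^64≡61, 60^128≡35, 60^256≡61, 60^512≡35.
608 = 32 + 64 + 512, so 60^608 ≡ 35·61·35 ≡ 35 (mod 97).

35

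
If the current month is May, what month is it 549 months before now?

549 mod 12 = 9 (since 45·12 = 540).
May − 9 months → August.

August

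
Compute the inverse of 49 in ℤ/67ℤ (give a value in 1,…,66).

49·26 = 1274 = 19·67 + 1, so 49⁻¹ ≡ 26 (mod 67).

26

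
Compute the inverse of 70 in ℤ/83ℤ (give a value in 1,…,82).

70·51 = 3570 = 43·83 + 1, so 70⁻¹ ≡ 51 (mod 83).

51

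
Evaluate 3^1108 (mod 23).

6

Successive squares of 3 mod 23: 3^1≡3, 3^2≡9, 3^4≡12, 3^8≡6, 3^16≡13, 3^32≡8, 3^64≡18, 3^128≡2, 3^256≡4, 3^512≡16, 3^1024≡3.
1108 = 4 + 16 + 64 + 1024, so 3^1108 ≡ 12·13·18·3 ≡ 6 (mod 23).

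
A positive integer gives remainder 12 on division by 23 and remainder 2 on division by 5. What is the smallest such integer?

x ≡ 2 (mod 5) gives x ∈ {2, 7, 12}.
The first of these with x mod 23 = 12 is 12.

12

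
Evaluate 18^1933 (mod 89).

Square-and-reduce mod 89: 18^1≡18, 18^2≡57, 18^4≡45, 18^8≡67, 18^16≡39, 18^32≡8, 18^64≡64, 18^128≡2, 18^256≡4, 18^512≡16, 18^1024≡78.
1933 = 1 + 4 + 8 + 128 + 256 + 512 + 1024, so 18^1933 ≡ 18·45·67·2·4·16·78 ≡ 36 (mod 89).

36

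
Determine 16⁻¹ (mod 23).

13

23 = 1·16 + 7
16 = 2·7 + 2
7 = 3·2 + 1
2 = 2·1 + 0
Back-substituting gives 16·13 ≡ 1 (mod 23).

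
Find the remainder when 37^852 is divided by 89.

88

Successive squares of 37 mod 89: 37^1≡37, 37^2≡34, 37^4≡88, 37^8≡1, 37^16≡1, 37^32≡1, 37^64≡1, 37^128≡1, 37^256≡1, 37^512≡1.
852 = 4 + 16 + 64 + 256 + 512, so 37^852 ≡ 88·1·1·1·1 ≡ 88 (mod 89).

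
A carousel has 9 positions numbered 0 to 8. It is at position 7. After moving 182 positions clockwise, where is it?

182 − 20·9 = 2, so 182 ≡ 2 (mod 9).
(7 + 2) mod 9 = 0.

0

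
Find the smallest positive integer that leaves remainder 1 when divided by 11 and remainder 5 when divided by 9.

23

x ≡ 5 (mod 9) gives x ∈ {5, 14, 23}.
The first of these with x mod 11 = 1 is 23.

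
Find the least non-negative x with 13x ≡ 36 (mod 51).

42

The inverse of 13 mod 51 is 4 (since 13·4 = 52 ≡ 1).
So x ≡ 4·36 = 144 ≡ 42 (mod 51).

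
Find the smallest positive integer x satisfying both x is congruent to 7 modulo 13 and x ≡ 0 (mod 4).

x ≡ 0 (mod 4) gives x ∈ {0, 4, 8, 12, 16, 20}.
The first of these with x mod 13 = 7 is 20.

20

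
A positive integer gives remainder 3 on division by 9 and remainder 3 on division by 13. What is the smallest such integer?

3

x ≡ 3 (mod 9) gives x ∈ {3}.
The first of these with x mod 13 = 3 is 3.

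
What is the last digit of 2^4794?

4

Last digits of 2^n: 2, 4, 8, 6 (period 4).
4794 leaves remainder 2 on division by 4, so 2^4794 ends in 4.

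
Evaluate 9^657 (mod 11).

By repeated squaring mod 11: 9^1≡9, 9^2≡4, 9^4≡5, 9^8≡3, 9^16≡9, 9^32≡4, 9^64≡5, 9^128≡3, 9^256≡9, 9^512≡4.
Since 657 = 1 + 16 + 128 + 512 in binary, 9^657 ≡ 9·9·3·4 ≡ 4 (mod 11).

4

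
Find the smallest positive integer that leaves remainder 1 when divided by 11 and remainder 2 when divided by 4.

34

x ≡ 2 (mod 4) gives x ∈ {2, 6, 10, 14, 18, 22, 26, 30, …}.
The first of these with x mod 11 = 1 is 34.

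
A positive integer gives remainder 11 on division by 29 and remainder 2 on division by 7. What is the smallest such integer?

x ≡ 2 (mod 7) gives x ∈ {2, 9, 16, 23, 30, 37, 44, 51, …}.
The first of these with x mod 29 = 11 is 156.

156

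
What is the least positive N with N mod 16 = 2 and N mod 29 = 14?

x ≡ 2 (mod 16) gives x ∈ {2, 18, 34, 50, 66, 82, 98, 114, …}.
The first of these with x mod 29 = 14 is 130.

130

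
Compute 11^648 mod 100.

81

By repeated squaring mod 100: 11^1≡11, 11^2≡21, 11^4≡41, 11^8≡81, 11^16≡61, 11^32≡21, 11^64≡41, 11^128≡81, 11^256≡61, 11^512≡21.
648 = 8 + 128 + 512, so 11^648 ≡ 81·81·21 ≡ 81 (mod 100).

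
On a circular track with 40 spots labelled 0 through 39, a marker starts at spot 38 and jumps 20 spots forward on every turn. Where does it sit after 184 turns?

38

184·20 = 3680.
Dividing 3680 by 40 gives quotient 92 and remainder 0.
(38 + 0) mod 40 = 38.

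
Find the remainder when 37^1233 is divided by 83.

23

By repeated squaring mod 83: 37^1≡37, 37^2≡41, 37^4≡21, 37^8≡26, 37^16≡12, 37^32≡61, 37^64≡69, 37^128≡30, 37^256≡70, 37^512≡3, 37^1024≡9.
1233 = 1 + 16 + 64 + 128 + 1024, so 37^1233 ≡ 37·12·69·30·9 ≡ 23 (mod 83).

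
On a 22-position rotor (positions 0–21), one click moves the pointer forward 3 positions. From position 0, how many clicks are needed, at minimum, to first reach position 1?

3·15 = 45 = 2·22 + 1, so 3⁻¹ ≡ 15 (mod 22).

15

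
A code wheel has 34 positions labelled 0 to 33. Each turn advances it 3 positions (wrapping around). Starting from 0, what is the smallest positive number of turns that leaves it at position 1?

23

3·23 = 69 = 2·34 + 1, so 3⁻¹ ≡ 23 (mod 34).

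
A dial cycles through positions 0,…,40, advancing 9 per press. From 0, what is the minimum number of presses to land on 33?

31

9⁻¹ ≡ 32 (mod 41) because 9·32 = 288 = 7·41 + 1.
So x ≡ 32·33 = 1056 ≡ 31 (mod 41).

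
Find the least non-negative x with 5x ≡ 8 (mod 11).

5⁻¹ ≡ 9 (mod 11) because 5·9 = 45 = 4·11 + 1.
So x ≡ 9·8 = 72 ≡ 6 (mod 11).
Check: 5·6 = 30 = 2·11 + 8.

6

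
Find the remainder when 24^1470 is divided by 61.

60

Successive squares of 24 mod 61: 24^1≡24, 24^2≡27, 24^4≡58, 24^8≡9, 24^16≡20, 24^32≡34, 24^64≡58, 24^128≡9, 24^256≡20, 24^512≡34, 24^1024≡58.
Since 1470 = 2 + 4 + 8 + 16 + 32 + 128 + 256 + 1024 in binary, 24^1470 ≡ 27·58·9·20·34·9·20·58 ≡ 60 (mod 61).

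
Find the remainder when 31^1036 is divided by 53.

Successive squares of 31 mod 53: 31^1≡31, 31^2≡7, 31^4≡49, 31^8≡16, 31^16≡44, 31^32≡28, 31^64≡42, 31^128≡15, 31^256≡13, 31^512≡10, 31^1024≡47.
1036 = 4 + 8 + 1024, so 31^1036 ≡ 49·16·47 ≡ 13 (mod 53).

13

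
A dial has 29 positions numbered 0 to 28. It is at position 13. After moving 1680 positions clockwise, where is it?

Dividing 1680 by 29 gives quotient 57 and remainder 27.
(13 + 27) mod 29 = 11.

11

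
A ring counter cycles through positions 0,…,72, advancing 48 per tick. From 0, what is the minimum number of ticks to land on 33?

60

48⁻¹ ≡ 35 (mod 73) because 48·35 = 1680 = 23·73 + 1.
Multiplying both sides by 35: x ≡ 35·33 = 1155 ≡ 60 (mod 73).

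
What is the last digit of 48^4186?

4

Last digits of 8^n: 8, 4, 2, 6 (period 4).
4186 leaves remainder 2 on division by 4, so 48^4186 ends in 4.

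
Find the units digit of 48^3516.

Last digits of 8^n: 8, 4, 2, 6 (period 4).
3516 leaves remainder 0 on division by 4, so 48^3516 ends in 6.

6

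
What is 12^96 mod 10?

The units digit of 12^n cycles with period 4: 2, 4, 8, 6, …
96 mod 4 = 0, so the last digit matches 2^4 = 6.

6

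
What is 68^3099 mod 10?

2

Last digits of 8^n: 8, 4, 2, 6 (period 4).
3099 leaves remainder 3 on division by 4, so 68^3099 ends in 2.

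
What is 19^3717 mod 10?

Last digits of 9^n: 9, 1 (period 2).
3717 leaves remainder 1 on division by 2, so 19^3717 ends in 9.

9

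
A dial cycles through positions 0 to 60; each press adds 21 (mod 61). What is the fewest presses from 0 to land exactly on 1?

32

21·32 = 672 = 11·61 + 1, so 21⁻¹ ≡ 32 (mod 61).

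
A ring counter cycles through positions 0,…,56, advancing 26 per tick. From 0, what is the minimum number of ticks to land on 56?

26⁻¹ ≡ 11 (mod 57) because 26·11 = 286 = 5·57 + 1.
So x ≡ 11·56 = 616 ≡ 46 (mod 57).

46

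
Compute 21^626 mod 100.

Successive squares of 21 mod 100: 21^1≡21, 21^2≡41, 21^4≡81, 21^8≡61, 21^16≡21, 21^32≡41, 21^64≡81, 21^128≡61, 21^256≡21, 21^512≡41.
626 = 2 + 16 + 32 + 64 + 512, so 21^626 ≡ 41·21·41·81·41 ≡ 21 (mod 100).

21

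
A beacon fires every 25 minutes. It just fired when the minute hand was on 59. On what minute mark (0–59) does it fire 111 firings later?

14

111·25 = 2775.
2775 = 46·60 + 15, so 2775 mod 60 = 15.
(59 + 15) mod 60 = 14.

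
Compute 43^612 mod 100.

Successive squares of 43 mod 100: 43^1≡43, 43^2≡49, 43^4≡1, 43^8≡1, 43^16≡1, 43^32≡1, 43^64≡1, 43^128≡1, 43^256≡1, 43^512≡1.
Since 612 = 4 + 32 + 64 + 512 in binary, 43^612 ≡ 1·1·1·1 ≡ 1 (mod 100).

1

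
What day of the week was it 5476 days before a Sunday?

5476 = 782·7 + 2, so 5476 mod 7 = 2.
Sunday − 2 days → Friday.

Friday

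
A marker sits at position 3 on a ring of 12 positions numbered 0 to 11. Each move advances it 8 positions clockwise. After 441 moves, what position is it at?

3

441·8 = 3528.
3528 mod 12 = 0 (since 294·12 = 3528).
(3 + 0) mod 12 = 3.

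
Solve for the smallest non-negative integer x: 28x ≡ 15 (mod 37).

23

The inverse of 28 mod 37 is 4 (since 28·4 = 112 ≡ 1).
So x ≡ 4·15 = 60 ≡ 23 (mod 37).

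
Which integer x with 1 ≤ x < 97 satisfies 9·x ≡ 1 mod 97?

54

9·54 = 486 = 5·97 + 1, so 9⁻¹ ≡ 54 (mod 97).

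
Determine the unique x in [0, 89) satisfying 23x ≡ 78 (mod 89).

15

23⁻¹ ≡ 31 (mod 89) because 23·31 = 713 = 8·89 + 1.
So x ≡ 31·78 = 2418 ≡ 15 (mod 89).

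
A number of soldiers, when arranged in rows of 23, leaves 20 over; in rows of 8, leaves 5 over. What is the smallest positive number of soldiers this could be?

Since 8·3 ≡ 1 (mod 23), take x = 5 + 8·((20−5)·3 mod 23) = 5 + 8·22 = 181.
Check: 181 mod 23 = 20, 181 mod 8 = 5.

181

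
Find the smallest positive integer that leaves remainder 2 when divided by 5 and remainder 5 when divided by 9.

32

x ≡ 2 (mod 5) gives x ∈ {2, 7, 12, 17, 22, 27, 32}.
The first of these with x mod 9 = 5 is 32.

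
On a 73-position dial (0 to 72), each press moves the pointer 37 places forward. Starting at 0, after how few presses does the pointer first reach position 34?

68

The inverse of 37 mod 73 is 2 (since 37·2 = 74 ≡ 1).
Multiplying both sides by 2: x ≡ 2·34 = 68 ≡ 68 (mod 73).
Check: 37·68 = 2516 = 34·73 + 34.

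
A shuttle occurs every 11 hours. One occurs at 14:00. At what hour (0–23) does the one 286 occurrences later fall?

286·11 = 3146.
3146 − 131·24 = 2, so 3146 ≡ 2 (mod 24).
(14 + 2) mod 24 = 16.

16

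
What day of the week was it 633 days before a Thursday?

633 mod 7 = 3 (since 90·7 = 630).
Thursday − 3 days → Monday.

Monday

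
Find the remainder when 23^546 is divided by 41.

Successive squares of 23 mod 41: 23^1≡23, 23^2≡37, 23^4≡16, 23^8≡10, 23^16≡18, 23^32≡37, 23^64≡16, 23^128≡10, 23^256≡18, 23^512≡37.
Since 546 = 2 + 32 + 512 in binary, 23^546 ≡ 37·37·37 ≡ 18 (mod 41).

18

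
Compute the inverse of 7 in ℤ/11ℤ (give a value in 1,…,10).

7·8 = 56 = 5·11 + 1, so 7⁻¹ ≡ 8 (mod 11).

8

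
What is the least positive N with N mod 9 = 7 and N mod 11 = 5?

16

x ≡ 7 (mod 9) gives x ∈ {7, 16}.
The first of these with x mod 11 = 5 is 16.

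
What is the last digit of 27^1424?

1

Last digits of 7^n: 7, 9, 3, 1 (period 4).
1424 mod 4 = 0, so the last digit matches 7^4 = 1.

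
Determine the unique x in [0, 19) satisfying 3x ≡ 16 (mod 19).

The inverse of 3 mod 19 is 13 (since 3·13 = 39 ≡ 1).
Multiplying both sides by 13: x ≡ 13·16 = 208 ≡ 18 (mod 19).

18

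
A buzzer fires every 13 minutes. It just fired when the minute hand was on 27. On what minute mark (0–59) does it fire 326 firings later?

326·13 = 4238.
4238 = 70·60 + 38, so 4238 mod 60 = 38.
(27 + 38) mod 60 = 5.

5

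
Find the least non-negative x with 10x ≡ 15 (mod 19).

11

10⁻¹ ≡ 2 (mod 19) because 10·2 = 20 = 1·19 + 1.
So x ≡ 2·15 = 30 ≡ 11 (mod 19).
Check: 10·11 = 110 = 5·19 + 15.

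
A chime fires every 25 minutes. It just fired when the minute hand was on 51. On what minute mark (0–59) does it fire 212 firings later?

11

212·25 = 5300.
Dividing 5300 by 60 gives quotient 88 and remainder 20.
(51 + 20) mod 60 = 11.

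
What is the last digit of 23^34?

9

Powers of 3 mod 10 repeat with period 4: 3, 9, 7, 1.
34 leaves remainder 2 on division by 4, so 23^34 ends in 9.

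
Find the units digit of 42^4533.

Powers of 2 mod 10 repeat with period 4: 2, 4, 8, 6.
4533 mod 4 = 1, so the last digit matches 2^1 = 2.

2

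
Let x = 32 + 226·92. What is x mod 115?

9

226·92 = 20792.
Dividing 20792 by 115 gives quotient 180 and remainder 92.
(32 + 92) mod 115 = 9.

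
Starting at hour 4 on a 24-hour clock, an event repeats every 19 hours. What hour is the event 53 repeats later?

3

53·19 = 1007.
1007 = 41·24 + 23, so 1007 mod 24 = 23.
(4 + 23) mod 24 = 3.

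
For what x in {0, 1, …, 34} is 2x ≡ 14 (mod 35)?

7

The inverse of 2 mod 35 is 18 (since 2·18 = 36 ≡ 1).
Multiplying both sides by 18: x ≡ 18·14 = 252 ≡ 7 (mod 35).
Check: 2·7 = 14 = 0·35 + 14.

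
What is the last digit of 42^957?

2

Last digits of 2^n: 2, 4, 8, 6 (period 4).
957 leaves remainder 1 on division by 4, so 42^957 ends in 2.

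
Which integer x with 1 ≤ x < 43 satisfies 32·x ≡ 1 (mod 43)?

43 = 1·32 + 11
32 = 2·11 + 10
11 = 1·10 + 1
10 = 10·1 + 0
Back-substituting gives 32·39 ≡ 1 (mod 43).

39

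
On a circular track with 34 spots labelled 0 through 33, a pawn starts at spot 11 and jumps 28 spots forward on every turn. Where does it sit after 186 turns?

17

186·28 = 5208.
5208 − 153·34 = 6, so 5208 ≡ 6 (mod 34).
(11 + 6) mod 34 = 17.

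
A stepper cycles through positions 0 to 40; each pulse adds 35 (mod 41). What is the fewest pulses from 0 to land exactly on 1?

41 = 1·35 + 6
35 = 5·6 + 5
6 = 1·5 + 1
5 = 5·1 + 0
Back-substituting gives 35·34 ≡ 1 (mod 41).

34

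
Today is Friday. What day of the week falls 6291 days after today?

Dividing 6291 by 7 gives quotient 898 and remainder 5.
Friday + 5 days → Wednesday.

Wednesday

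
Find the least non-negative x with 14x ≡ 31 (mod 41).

14⁻¹ ≡ 3 (mod 41) because 14·3 = 42 = 1·41 + 1.
Multiplying both sides by 3: x ≡ 3·31 = 93 ≡ 11 (mod 41).

11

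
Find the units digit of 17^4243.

Last digits of 7^n: 7, 9, 3, 1 (period 4).
4243 mod 4 = 3, so the last digit matches 7^3 = 3.

3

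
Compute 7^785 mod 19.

Successive squares of 7 mod 19: 7^1≡7, 7^2≡11, 7^4≡7, 7^8≡11, 7^16≡7, 7^32≡11, 7^64≡7, 7^128≡11, 7^256≡7, 7^512≡11.
Since 785 = 1 + 16 + 256 + 512 in binary, 7^785 ≡ 7·7·7·11 ≡ 11 (mod 19).

11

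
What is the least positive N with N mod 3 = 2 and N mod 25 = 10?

x ≡ 2 (mod 3) gives x ∈ {2, 5, 8, 11, 14, 17, 20, 23, …}.
The first of these with x mod 25 = 10 is 35.

35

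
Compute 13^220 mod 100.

By repeated squaring mod 100: 13^1≡13, 13^2≡69, 13^4≡61, 13^8≡21, 13^16≡41, 13^32≡81, 13^64≡61, 13^128≡21.
220 = 4 + 8 + 16 + 64 + 128, so 13^220 ≡ 61·21·41·61·21 ≡ 1 (mod 100).

1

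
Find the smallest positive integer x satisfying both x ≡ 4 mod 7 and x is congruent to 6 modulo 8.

x ≡ 4 (mod 7) gives x ∈ {4, 11, 18, 25, 32, 39, 46}.
The first of these with x mod 8 = 6 is 46.

46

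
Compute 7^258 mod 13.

Square-and-reduce mod 13: 7^1≡7, 7^2≡10, 7^4≡9, 7^8≡3, 7^16≡9, 7^32≡3, 7^64≡9, 7^128≡3, 7^256≡9.
Since 258 = 2 + 256 in binary, 7^258 ≡ 10·9 ≡ 12 (mod 13).

12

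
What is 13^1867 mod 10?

7

The units digit of 13^n cycles with period 4: 3, 9, 7, 1, …
1867 mod 4 = 3, so the last digit matches 3^3 = 7.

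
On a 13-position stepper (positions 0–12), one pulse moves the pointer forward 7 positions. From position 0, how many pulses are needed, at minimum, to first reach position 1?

13 = 1·7 + 6
7 = 1·6 + 1
6 = 6·1 + 0
Back-substituting gives 7·2 ≡ 1 (mod 13).

2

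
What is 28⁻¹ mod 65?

7

28·7 = 196 = 3·65 + 1, so 28⁻¹ ≡ 7 (mod 65).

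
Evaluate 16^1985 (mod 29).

25

By repeated squaring mod 29: 16^1≡16, 16^2≡24, 16^4≡25, 16^8≡16, 16^16≡24, 16^32≡25, 16^64≡16, 16^128≡24, 16^256≡25, 16^512≡16, 16^1024≡24.
Since 1985 = 1 + 64 + 128 + 256 + 512 + 1024 in binary, 16^1985 ≡ 16·16·24·25·16·24 ≡ 25 (mod 29).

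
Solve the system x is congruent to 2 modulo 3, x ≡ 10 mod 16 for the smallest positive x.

26

Since 16·1 ≡ 1 (mod 3), take x = 10 + 16·((2−10)·1 mod 3) = 10 + 16·1 = 26.
Check: 26 mod 3 = 2, 26 mod 16 = 10.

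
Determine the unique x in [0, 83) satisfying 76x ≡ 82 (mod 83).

12

76⁻¹ ≡ 71 (mod 83) because 76·71 = 5396 = 65·83 + 1.
So x ≡ 71·82 = 5822 ≡ 12 (mod 83).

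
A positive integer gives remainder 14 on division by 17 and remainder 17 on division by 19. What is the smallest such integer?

150

Since 19·9 ≡ 1 (mod 17), take x = 17 + 19·((14−17)·9 mod 17) = 17 + 19·7 = 150.
Check: 150 mod 17 = 14, 150 mod 19 = 17.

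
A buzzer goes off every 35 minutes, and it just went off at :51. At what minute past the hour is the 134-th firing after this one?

1

134·35 = 4690.
4690 = 78·60 + 10, so 4690 mod 60 = 10.
(51 + 10) mod 60 = 1.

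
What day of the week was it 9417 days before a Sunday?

Dividing 9417 by 7 gives quotient 1345 and remainder 2.
Sunday − 2 days → Friday.

Friday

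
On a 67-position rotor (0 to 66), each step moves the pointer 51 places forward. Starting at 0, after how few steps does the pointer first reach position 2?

51⁻¹ ≡ 46 (mod 67) because 51·46 = 2346 = 35·67 + 1.
So x ≡ 46·2 = 92 ≡ 25 (mod 67).
Check: 51·25 = 1275 = 19·67 + 2.

25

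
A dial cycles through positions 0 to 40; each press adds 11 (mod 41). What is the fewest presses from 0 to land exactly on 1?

41 = 3·11 + 8
11 = 1·8 + 3
8 = 2·3 + 2
3 = 1·2 + 1
2 = 2·1 + 0
Back-substituting gives 11·15 ≡ 1 (mod 41).

15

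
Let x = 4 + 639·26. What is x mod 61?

639·26 = 16614.
Dividing 16614 by 61 gives quotient 272 and remainder 22.
(4 + 22) mod 61 = 26.

26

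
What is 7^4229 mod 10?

Powers of 7 mod 10 repeat with period 4: 7, 9, 3, 1.
4229 leaves remainder 1 on division by 4, so 7^4229 ends in 7.

7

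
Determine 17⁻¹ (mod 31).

11

31 = 1·17 + 14
17 = 1·14 + 3
14 = 4·3 + 2
3 = 1·2 + 1
2 = 2·1 + 0
Back-substituting gives 17·11 ≡ 1 (mod 31).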